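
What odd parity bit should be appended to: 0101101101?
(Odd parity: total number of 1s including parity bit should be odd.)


Number of 1s in data: 6
Parity bit: 1

1


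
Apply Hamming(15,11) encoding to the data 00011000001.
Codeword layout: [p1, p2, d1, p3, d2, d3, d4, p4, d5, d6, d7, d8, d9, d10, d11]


Parity bits: p1=1, p2=0, p3=0, p4=0

100000101000001


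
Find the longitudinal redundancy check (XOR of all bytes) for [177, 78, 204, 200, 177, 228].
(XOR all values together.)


XOR chain: 177 ^ 78 ^ 204 ^ 200 ^ 177 ^ 228 = 174

174


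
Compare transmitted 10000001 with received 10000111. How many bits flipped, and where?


XOR: 00000110

2 error(s) at position(s): 5, 6


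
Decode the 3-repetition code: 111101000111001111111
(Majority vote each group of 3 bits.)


Groups: 111, 101, 000, 111, 001, 111, 111
Majority votes: 1101011

1101011


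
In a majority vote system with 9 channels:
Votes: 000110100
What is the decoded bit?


Ones: 3 out of 9
Threshold: 5

0 (3/9 voted 1)


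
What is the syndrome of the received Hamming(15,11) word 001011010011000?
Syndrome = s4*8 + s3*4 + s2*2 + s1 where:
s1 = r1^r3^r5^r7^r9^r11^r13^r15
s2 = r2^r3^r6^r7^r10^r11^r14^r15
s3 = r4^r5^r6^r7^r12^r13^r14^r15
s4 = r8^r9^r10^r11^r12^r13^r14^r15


s1=1, s2=1, s3=1, s4=1

Syndrome = 15 (error at position 15)


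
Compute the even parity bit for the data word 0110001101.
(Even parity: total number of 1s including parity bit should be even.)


Number of 1s in data: 5
Parity bit: 1

1


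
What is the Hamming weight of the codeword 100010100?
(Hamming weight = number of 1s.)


Counting 1s in 100010100

3


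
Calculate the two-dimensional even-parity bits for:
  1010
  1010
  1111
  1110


Row parities: 0001
Column parities: 0001

Row P: 0001, Col P: 0001, Corner: 1


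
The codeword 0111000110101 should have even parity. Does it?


Number of 1s: 7

No, parity error (7 ones)


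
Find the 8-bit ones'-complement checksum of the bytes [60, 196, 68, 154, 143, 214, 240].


Sum = 1075 mod 256 = 51
Complement = 204

204


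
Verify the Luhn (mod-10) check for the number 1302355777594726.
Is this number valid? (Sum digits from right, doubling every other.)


Luhn sum = 73
73 mod 10 = 3

Invalid (Luhn sum mod 10 = 3)


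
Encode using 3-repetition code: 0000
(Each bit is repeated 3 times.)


Each bit -> 3 copies

000000000000


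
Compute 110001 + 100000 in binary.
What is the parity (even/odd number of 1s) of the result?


110001 = 49
100000 = 32
Sum = 81 = 1010001
1s count = 3

odd parity (3 ones in 1010001)


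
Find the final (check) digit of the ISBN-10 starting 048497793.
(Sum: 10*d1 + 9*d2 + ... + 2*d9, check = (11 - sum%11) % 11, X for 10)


Weighted sum: 278
278 mod 11 = 3

Check digit: 8


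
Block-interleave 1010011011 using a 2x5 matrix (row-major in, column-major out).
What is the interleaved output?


Matrix:
  10100
  11011
Read columns: 1101100101

1101100101


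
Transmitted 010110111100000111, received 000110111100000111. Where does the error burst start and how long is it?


XOR: 010000000000000000

Burst at position 1, length 1


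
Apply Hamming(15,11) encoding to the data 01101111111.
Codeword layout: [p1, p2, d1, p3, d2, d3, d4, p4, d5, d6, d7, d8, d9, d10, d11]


Parity bits: p1=1, p2=1, p3=0, p4=1

110011011111111


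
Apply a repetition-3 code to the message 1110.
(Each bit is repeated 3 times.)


Each bit -> 3 copies

111111111000


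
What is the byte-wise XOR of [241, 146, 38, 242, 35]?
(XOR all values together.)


XOR chain: 241 ^ 146 ^ 38 ^ 242 ^ 35 = 148

148


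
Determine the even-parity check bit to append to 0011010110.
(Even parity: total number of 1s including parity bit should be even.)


Number of 1s in data: 5
Parity bit: 1

1


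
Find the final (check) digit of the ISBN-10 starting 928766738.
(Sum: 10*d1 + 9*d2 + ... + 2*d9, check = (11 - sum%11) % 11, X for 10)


Weighted sum: 340
340 mod 11 = 10

Check digit: 1


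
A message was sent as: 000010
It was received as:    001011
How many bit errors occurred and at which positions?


XOR: 001001

2 error(s) at position(s): 2, 5


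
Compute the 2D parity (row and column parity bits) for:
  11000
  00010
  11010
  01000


Row parities: 0111
Column parities: 01000

Row P: 0111, Col P: 01000, Corner: 1


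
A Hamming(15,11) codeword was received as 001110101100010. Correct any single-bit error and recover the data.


Syndrome = 8: error at position 8

Data: 11011100010 (corrected bit 8)


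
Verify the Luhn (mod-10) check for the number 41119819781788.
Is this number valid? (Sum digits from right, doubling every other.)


Luhn sum = 77
77 mod 10 = 7

Invalid (Luhn sum mod 10 = 7)


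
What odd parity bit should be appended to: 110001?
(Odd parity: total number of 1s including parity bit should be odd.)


Number of 1s in data: 3
Parity bit: 0

0


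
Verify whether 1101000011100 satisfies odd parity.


Number of 1s: 6

No, parity error (6 ones)


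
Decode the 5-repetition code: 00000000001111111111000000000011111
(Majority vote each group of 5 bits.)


Groups: 00000, 00000, 11111, 11111, 00000, 00000, 11111
Majority votes: 0011001

0011001


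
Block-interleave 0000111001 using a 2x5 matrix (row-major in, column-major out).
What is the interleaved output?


Matrix:
  00001
  11001
Read columns: 0101000011

0101000011


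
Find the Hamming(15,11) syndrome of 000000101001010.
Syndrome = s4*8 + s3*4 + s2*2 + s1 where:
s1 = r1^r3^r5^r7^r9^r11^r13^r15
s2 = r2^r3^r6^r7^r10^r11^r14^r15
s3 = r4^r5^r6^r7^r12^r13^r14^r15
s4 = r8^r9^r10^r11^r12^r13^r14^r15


s1=0, s2=0, s3=1, s4=1

Syndrome = 12 (error at position 12)


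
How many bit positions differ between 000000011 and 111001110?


XOR: 111001101
Count of 1s: 6

6


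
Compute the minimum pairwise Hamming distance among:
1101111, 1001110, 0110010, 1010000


Comparing all pairs, minimum distance: 2
Can detect 1 errors, correct 0 errors

2


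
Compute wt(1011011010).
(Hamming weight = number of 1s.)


Counting 1s in 1011011010

6


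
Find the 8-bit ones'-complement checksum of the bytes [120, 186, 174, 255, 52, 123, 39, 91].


Sum = 1040 mod 256 = 16
Complement = 239

239


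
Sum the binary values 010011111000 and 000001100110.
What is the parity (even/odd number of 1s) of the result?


010011111000 = 1272
000001100110 = 102
Sum = 1374 = 10101011110
1s count = 7

odd parity (7 ones in 10101011110)


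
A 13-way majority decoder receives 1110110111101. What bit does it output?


Ones: 10 out of 13
Threshold: 7

1 (10/13 voted 1)


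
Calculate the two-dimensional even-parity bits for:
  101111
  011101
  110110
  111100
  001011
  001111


Row parities: 100010
Column parities: 111100

Row P: 100010, Col P: 111100, Corner: 0


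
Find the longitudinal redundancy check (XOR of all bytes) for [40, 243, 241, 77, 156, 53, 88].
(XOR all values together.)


XOR chain: 40 ^ 243 ^ 241 ^ 77 ^ 156 ^ 53 ^ 88 = 150

150


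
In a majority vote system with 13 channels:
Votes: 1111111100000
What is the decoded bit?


Ones: 8 out of 13
Threshold: 7

1 (8/13 voted 1)


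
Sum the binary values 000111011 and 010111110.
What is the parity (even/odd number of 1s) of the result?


000111011 = 59
010111110 = 190
Sum = 249 = 11111001
1s count = 6

even parity (6 ones in 11111001)


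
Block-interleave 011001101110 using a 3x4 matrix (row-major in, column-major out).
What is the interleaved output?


Matrix:
  0110
  0110
  1110
Read columns: 001111111000

001111111000


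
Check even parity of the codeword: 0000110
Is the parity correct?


Number of 1s: 2

Yes, parity is correct (2 ones)


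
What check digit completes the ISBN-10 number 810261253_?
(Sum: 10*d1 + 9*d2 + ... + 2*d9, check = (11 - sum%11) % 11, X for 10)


Weighted sum: 173
173 mod 11 = 8

Check digit: 3


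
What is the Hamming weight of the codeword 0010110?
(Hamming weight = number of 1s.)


Counting 1s in 0010110

3


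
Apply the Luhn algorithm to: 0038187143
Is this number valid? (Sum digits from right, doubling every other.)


Luhn sum = 41
41 mod 10 = 1

Invalid (Luhn sum mod 10 = 1)


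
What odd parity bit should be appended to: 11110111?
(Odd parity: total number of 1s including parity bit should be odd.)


Number of 1s in data: 7
Parity bit: 0

0


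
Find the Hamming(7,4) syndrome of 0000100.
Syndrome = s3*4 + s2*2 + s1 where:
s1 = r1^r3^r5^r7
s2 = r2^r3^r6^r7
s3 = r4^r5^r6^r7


s1=1, s2=0, s3=1

Syndrome = 5 (error at position 5)


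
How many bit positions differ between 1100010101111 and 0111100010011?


XOR: 1011110111100
Count of 1s: 9

9


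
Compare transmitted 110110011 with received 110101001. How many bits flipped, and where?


XOR: 000011010

3 error(s) at position(s): 4, 5, 7


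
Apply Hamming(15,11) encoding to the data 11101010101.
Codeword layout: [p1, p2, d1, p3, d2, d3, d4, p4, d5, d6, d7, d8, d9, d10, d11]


Parity bits: p1=0, p2=0, p3=0, p4=0

001011001010101


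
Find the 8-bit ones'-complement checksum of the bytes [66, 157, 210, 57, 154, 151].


Sum = 795 mod 256 = 27
Complement = 228

228


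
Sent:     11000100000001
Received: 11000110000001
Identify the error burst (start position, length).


XOR: 00000010000000

Burst at position 6, length 1


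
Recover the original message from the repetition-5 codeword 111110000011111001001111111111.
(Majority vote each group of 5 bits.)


Groups: 11111, 00000, 11111, 00100, 11111, 11111
Majority votes: 101011

101011


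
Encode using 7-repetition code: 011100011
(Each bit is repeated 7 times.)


Each bit -> 7 copies

000000011111111111111111111100000000000000000000011111111111111


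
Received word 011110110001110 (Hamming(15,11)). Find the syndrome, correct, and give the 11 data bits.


Syndrome = 0: no error detected

Data: 11010001110 (no errors)


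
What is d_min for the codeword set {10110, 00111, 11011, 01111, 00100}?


Comparing all pairs, minimum distance: 1
Can detect 0 errors, correct 0 errors

1


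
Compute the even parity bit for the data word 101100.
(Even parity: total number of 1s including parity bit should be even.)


Number of 1s in data: 3
Parity bit: 1

1


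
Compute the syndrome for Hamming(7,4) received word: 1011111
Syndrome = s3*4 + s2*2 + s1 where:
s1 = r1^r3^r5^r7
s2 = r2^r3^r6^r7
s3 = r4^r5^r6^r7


s1=0, s2=1, s3=0

Syndrome = 2 (error at position 2)


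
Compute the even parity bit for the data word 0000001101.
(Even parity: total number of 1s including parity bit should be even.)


Number of 1s in data: 3
Parity bit: 1

1


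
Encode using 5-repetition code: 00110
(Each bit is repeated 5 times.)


Each bit -> 5 copies

0000000000111111111100000


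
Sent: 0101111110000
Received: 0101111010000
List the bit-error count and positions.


XOR: 0000000100000

1 error(s) at position(s): 7


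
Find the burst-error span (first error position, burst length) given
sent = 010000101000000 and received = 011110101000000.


XOR: 001110000000000

Burst at position 2, length 3


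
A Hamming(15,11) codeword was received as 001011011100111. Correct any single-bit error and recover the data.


Syndrome = 7: error at position 7

Data: 11111100111 (corrected bit 7)


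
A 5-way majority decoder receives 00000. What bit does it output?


Ones: 0 out of 5
Threshold: 3

0 (0/5 voted 1)


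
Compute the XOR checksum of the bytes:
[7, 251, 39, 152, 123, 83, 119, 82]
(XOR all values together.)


XOR chain: 7 ^ 251 ^ 39 ^ 152 ^ 123 ^ 83 ^ 119 ^ 82 = 78

78


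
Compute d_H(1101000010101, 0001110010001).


XOR: 1100110000100
Count of 1s: 5

5


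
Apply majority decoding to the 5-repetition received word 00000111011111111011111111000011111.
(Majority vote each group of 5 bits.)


Groups: 00000, 11101, 11111, 11011, 11111, 10000, 11111
Majority votes: 0111101

0111101


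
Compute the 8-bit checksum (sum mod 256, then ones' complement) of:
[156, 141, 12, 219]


Sum = 528 mod 256 = 16
Complement = 239

239


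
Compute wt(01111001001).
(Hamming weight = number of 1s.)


Counting 1s in 01111001001

6


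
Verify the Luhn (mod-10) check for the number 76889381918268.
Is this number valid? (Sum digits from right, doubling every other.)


Luhn sum = 76
76 mod 10 = 6

Invalid (Luhn sum mod 10 = 6)


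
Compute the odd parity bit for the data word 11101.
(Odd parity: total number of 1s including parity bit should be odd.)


Number of 1s in data: 4
Parity bit: 1

1


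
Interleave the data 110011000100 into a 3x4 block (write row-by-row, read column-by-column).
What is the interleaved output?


Matrix:
  1100
  1100
  0100
Read columns: 110111000000

110111000000


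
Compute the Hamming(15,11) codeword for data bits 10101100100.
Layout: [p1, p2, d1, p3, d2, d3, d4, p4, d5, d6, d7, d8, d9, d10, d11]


Parity bits: p1=1, p2=1, p3=0, p4=1

111001011100100


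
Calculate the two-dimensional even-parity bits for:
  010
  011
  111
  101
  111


Row parities: 10101
Column parities: 100

Row P: 10101, Col P: 100, Corner: 1


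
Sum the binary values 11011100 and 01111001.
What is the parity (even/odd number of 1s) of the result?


11011100 = 220
01111001 = 121
Sum = 341 = 101010101
1s count = 5

odd parity (5 ones in 101010101)


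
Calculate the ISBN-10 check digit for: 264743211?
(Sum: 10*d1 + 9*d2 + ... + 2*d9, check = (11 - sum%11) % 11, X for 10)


Weighted sum: 207
207 mod 11 = 9

Check digit: 2


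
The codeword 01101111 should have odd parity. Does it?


Number of 1s: 6

No, parity error (6 ones)


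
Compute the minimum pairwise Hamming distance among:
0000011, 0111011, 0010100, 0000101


Comparing all pairs, minimum distance: 2
Can detect 1 errors, correct 0 errors

2


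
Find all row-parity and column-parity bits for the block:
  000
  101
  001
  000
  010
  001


Row parities: 001011
Column parities: 111

Row P: 001011, Col P: 111, Corner: 1


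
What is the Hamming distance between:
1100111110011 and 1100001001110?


XOR: 0000110111101
Count of 1s: 7

7


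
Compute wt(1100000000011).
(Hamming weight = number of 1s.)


Counting 1s in 1100000000011

4


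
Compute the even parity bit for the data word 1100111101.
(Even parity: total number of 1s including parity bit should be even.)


Number of 1s in data: 7
Parity bit: 1

1


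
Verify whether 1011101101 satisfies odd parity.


Number of 1s: 7

Yes, parity is correct (7 ones)


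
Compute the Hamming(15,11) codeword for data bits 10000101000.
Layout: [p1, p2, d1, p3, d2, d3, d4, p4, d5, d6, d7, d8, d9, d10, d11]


Parity bits: p1=1, p2=0, p3=1, p4=0

101100000101000


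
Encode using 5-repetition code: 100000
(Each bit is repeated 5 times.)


Each bit -> 5 copies

111110000000000000000000000000


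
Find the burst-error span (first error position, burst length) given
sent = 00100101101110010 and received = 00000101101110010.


XOR: 00100000000000000

Burst at position 2, length 1


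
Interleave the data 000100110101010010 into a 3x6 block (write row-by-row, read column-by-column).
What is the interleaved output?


Matrix:
  000100
  110101
  010010
Read columns: 010011000110001010

010011000110001010


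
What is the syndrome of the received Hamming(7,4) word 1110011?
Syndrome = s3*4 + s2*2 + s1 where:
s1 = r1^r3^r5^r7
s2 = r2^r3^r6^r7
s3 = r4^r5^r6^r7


s1=1, s2=0, s3=0

Syndrome = 1 (error at position 1)


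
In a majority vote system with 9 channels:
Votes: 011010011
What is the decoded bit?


Ones: 5 out of 9
Threshold: 5

1 (5/9 voted 1)


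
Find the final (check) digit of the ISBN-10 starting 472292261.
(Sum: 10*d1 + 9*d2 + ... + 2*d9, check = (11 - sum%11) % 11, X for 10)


Weighted sum: 225
225 mod 11 = 5

Check digit: 6


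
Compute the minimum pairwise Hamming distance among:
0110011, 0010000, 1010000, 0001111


Comparing all pairs, minimum distance: 1
Can detect 0 errors, correct 0 errors

1


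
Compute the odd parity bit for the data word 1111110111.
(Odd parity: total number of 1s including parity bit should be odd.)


Number of 1s in data: 9
Parity bit: 0

0


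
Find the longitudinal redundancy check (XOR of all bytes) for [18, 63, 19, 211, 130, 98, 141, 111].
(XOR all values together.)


XOR chain: 18 ^ 63 ^ 19 ^ 211 ^ 130 ^ 98 ^ 141 ^ 111 = 239

239


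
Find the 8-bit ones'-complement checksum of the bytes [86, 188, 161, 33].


Sum = 468 mod 256 = 212
Complement = 43

43


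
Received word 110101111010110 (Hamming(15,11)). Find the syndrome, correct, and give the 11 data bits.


Syndrome = 15: error at position 15

Data: 00111010111 (corrected bit 15)


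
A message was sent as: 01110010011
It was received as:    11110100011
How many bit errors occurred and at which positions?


XOR: 10000110000

3 error(s) at position(s): 0, 5, 6


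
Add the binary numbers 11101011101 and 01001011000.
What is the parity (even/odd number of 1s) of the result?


11101011101 = 1885
01001011000 = 600
Sum = 2485 = 100110110101
1s count = 7

odd parity (7 ones in 100110110101)


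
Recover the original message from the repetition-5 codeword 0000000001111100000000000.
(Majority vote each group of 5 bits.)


Groups: 00000, 00001, 11110, 00000, 00000
Majority votes: 00100

00100


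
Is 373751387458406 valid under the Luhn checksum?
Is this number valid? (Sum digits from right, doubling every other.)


Luhn sum = 70
70 mod 10 = 0

Valid (Luhn sum mod 10 = 0)


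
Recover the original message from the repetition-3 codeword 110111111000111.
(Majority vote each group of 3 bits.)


Groups: 110, 111, 111, 000, 111
Majority votes: 11101

11101


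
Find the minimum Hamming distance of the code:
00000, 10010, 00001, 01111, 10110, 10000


Comparing all pairs, minimum distance: 1
Can detect 0 errors, correct 0 errors

1


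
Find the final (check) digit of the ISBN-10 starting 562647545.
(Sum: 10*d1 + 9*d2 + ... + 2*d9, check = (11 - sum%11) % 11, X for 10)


Weighted sum: 263
263 mod 11 = 10

Check digit: 1


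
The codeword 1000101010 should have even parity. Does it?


Number of 1s: 4

Yes, parity is correct (4 ones)


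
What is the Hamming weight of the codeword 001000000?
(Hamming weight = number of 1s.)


Counting 1s in 001000000

1


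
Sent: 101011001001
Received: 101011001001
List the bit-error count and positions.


XOR: 000000000000

0 errors (received matches sent)


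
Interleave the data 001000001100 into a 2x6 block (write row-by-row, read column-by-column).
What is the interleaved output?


Matrix:
  001000
  001100
Read columns: 000011010000

000011010000


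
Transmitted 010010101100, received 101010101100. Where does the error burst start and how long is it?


XOR: 111000000000

Burst at position 0, length 3


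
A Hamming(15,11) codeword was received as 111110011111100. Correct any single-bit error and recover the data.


Syndrome = 0: no error detected

Data: 11001111100 (no errors)


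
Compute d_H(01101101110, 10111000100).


XOR: 11010101010
Count of 1s: 6

6


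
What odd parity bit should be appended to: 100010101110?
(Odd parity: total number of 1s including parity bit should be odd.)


Number of 1s in data: 6
Parity bit: 1

1


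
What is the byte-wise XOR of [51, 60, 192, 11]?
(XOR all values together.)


XOR chain: 51 ^ 60 ^ 192 ^ 11 = 196

196


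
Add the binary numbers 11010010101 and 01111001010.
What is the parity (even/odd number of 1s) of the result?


11010010101 = 1685
01111001010 = 970
Sum = 2655 = 101001011111
1s count = 8

even parity (8 ones in 101001011111)


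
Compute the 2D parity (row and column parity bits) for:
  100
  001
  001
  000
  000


Row parities: 11100
Column parities: 100

Row P: 11100, Col P: 100, Corner: 1


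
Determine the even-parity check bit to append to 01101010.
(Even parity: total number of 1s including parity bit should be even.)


Number of 1s in data: 4
Parity bit: 0

0


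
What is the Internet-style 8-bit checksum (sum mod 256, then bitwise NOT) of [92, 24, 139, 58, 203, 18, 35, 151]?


Sum = 720 mod 256 = 208
Complement = 47

47


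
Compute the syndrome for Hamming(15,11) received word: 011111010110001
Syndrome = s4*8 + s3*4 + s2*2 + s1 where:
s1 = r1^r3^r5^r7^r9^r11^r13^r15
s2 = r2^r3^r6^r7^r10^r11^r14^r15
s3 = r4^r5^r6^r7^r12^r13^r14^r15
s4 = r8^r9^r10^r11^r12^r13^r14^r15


s1=0, s2=0, s3=0, s4=0

Syndrome = 0 (no error)


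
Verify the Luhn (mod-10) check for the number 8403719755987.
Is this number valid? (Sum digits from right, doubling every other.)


Luhn sum = 74
74 mod 10 = 4

Invalid (Luhn sum mod 10 = 4)


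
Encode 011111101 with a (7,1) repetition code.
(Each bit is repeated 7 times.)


Each bit -> 7 copies

000000011111111111111111111111111111111111111111100000001111111


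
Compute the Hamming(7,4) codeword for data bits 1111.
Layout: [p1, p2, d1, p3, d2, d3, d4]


Parity bits: p1=1, p2=1, p3=1

1111111


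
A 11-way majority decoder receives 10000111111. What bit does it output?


Ones: 7 out of 11
Threshold: 6

1 (7/11 voted 1)


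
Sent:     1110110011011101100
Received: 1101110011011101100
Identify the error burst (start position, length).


XOR: 0011000000000000000

Burst at position 2, length 2


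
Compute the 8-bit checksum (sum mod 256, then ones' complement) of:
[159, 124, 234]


Sum = 517 mod 256 = 5
Complement = 250

250


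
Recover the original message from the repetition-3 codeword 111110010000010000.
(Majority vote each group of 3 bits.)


Groups: 111, 110, 010, 000, 010, 000
Majority votes: 110000

110000


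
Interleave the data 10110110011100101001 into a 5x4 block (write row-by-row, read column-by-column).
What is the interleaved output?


Matrix:
  1011
  0110
  0111
  0010
  1001
Read columns: 10001011001111010101

10001011001111010101


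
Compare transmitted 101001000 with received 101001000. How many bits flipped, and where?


XOR: 000000000

0 errors (received matches sent)


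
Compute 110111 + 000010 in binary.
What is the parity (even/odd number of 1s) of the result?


110111 = 55
000010 = 2
Sum = 57 = 111001
1s count = 4

even parity (4 ones in 111001)


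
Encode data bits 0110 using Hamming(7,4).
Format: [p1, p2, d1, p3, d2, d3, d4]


Parity bits: p1=1, p2=1, p3=0

1100110


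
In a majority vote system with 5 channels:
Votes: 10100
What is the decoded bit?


Ones: 2 out of 5
Threshold: 3

0 (2/5 voted 1)


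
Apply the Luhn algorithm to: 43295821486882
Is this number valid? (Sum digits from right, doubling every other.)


Luhn sum = 74
74 mod 10 = 4

Invalid (Luhn sum mod 10 = 4)


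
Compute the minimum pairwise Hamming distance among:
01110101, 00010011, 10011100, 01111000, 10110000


Comparing all pairs, minimum distance: 3
Can detect 2 errors, correct 1 errors

3


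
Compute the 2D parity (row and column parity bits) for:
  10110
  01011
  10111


Row parities: 110
Column parities: 01010

Row P: 110, Col P: 01010, Corner: 0


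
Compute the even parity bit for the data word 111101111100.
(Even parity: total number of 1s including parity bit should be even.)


Number of 1s in data: 9
Parity bit: 1

1


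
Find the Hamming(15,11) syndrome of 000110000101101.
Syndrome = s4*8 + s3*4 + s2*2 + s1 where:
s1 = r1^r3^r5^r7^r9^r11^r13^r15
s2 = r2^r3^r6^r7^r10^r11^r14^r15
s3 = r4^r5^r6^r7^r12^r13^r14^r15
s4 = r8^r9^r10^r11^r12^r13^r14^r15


s1=1, s2=0, s3=1, s4=0

Syndrome = 5 (error at position 5)


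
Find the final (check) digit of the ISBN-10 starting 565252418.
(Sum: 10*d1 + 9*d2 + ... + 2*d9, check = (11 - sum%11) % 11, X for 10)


Weighted sum: 233
233 mod 11 = 2

Check digit: 9


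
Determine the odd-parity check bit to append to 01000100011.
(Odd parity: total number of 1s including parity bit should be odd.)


Number of 1s in data: 4
Parity bit: 1

1


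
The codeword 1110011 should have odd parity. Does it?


Number of 1s: 5

Yes, parity is correct (5 ones)


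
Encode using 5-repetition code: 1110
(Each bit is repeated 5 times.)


Each bit -> 5 copies

11111111111111100000


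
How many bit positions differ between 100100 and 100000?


XOR: 000100
Count of 1s: 1

1


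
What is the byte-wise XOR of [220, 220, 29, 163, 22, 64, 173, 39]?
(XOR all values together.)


XOR chain: 220 ^ 220 ^ 29 ^ 163 ^ 22 ^ 64 ^ 173 ^ 39 = 98

98


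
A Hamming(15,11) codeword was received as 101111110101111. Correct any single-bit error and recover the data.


Syndrome = 0: no error detected

Data: 11110101111 (no errors)


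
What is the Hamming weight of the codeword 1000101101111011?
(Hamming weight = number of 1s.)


Counting 1s in 1000101101111011

10


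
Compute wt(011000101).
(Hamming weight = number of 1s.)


Counting 1s in 011000101

4


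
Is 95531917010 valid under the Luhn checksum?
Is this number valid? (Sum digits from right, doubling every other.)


Luhn sum = 39
39 mod 10 = 9

Invalid (Luhn sum mod 10 = 9)


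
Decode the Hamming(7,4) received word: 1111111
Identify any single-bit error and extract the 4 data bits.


Syndrome = 0: no error detected

Data: 1111 (no errors)


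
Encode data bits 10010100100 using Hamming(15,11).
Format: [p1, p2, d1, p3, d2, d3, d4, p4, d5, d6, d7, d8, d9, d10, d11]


Parity bits: p1=1, p2=1, p3=0, p4=0

111000100100100


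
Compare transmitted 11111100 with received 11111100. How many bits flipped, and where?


XOR: 00000000

0 errors (received matches sent)


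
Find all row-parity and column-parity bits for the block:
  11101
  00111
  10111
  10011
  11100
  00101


Row parities: 010110
Column parities: 00111

Row P: 010110, Col P: 00111, Corner: 1


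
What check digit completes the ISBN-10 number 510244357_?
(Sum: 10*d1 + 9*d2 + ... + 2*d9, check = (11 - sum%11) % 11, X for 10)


Weighted sum: 158
158 mod 11 = 4

Check digit: 7


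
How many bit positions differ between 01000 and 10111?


XOR: 11111
Count of 1s: 5

5


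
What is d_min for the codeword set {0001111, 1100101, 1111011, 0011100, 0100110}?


Comparing all pairs, minimum distance: 3
Can detect 2 errors, correct 1 errors

3


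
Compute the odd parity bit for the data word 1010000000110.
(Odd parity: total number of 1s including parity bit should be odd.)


Number of 1s in data: 4
Parity bit: 1

1


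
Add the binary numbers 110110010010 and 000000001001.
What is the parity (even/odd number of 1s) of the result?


110110010010 = 3474
000000001001 = 9
Sum = 3483 = 110110011011
1s count = 8

even parity (8 ones in 110110011011)


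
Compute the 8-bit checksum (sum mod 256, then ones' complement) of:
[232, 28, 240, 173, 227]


Sum = 900 mod 256 = 132
Complement = 123

123


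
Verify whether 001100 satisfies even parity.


Number of 1s: 2

Yes, parity is correct (2 ones)


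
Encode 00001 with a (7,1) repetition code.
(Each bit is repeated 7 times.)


Each bit -> 7 copies

00000000000000000000000000001111111


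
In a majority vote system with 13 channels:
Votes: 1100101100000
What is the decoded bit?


Ones: 5 out of 13
Threshold: 7

0 (5/13 voted 1)


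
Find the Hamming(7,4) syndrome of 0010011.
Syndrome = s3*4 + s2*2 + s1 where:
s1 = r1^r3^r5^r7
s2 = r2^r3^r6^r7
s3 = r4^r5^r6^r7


s1=0, s2=1, s3=0

Syndrome = 2 (error at position 2)


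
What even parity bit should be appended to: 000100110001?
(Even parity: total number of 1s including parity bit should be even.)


Number of 1s in data: 4
Parity bit: 0

0


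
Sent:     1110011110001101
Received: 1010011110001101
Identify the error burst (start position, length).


XOR: 0100000000000000

Burst at position 1, length 1


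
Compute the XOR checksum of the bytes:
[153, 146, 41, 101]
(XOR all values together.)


XOR chain: 153 ^ 146 ^ 41 ^ 101 = 71

71


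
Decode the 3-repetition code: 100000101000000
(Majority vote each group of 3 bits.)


Groups: 100, 000, 101, 000, 000
Majority votes: 00100

00100


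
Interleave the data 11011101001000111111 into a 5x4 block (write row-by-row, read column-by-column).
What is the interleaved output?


Matrix:
  1101
  1101
  0010
  0011
  1111
Read columns: 11001110010011111011

11001110010011111011


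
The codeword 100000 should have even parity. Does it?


Number of 1s: 1

No, parity error (1 ones)


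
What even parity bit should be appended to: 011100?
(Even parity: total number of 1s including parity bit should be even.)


Number of 1s in data: 3
Parity bit: 1

1


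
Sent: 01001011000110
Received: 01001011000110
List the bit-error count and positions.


XOR: 00000000000000

0 errors (received matches sent)


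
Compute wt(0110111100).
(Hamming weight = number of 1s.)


Counting 1s in 0110111100

6


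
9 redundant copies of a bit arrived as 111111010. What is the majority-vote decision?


Ones: 7 out of 9
Threshold: 5

1 (7/9 voted 1)


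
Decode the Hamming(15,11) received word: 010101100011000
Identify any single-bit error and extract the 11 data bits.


Syndrome = 0: no error detected

Data: 00110011000 (no errors)


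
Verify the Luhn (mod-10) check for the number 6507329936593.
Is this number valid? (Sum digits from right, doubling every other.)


Luhn sum = 60
60 mod 10 = 0

Valid (Luhn sum mod 10 = 0)


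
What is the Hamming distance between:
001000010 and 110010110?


XOR: 111010100
Count of 1s: 5

5


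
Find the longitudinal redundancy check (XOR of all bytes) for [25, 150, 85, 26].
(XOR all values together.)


XOR chain: 25 ^ 150 ^ 85 ^ 26 = 192

192


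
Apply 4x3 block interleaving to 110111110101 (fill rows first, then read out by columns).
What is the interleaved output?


Matrix:
  110
  111
  110
  101
Read columns: 111111100101

111111100101


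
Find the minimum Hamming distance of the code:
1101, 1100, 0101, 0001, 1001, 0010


Comparing all pairs, minimum distance: 1
Can detect 0 errors, correct 0 errors

1


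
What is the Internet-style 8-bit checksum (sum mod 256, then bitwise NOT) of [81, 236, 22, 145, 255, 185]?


Sum = 924 mod 256 = 156
Complement = 99

99


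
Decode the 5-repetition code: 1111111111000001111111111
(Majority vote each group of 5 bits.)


Groups: 11111, 11111, 00000, 11111, 11111
Majority votes: 11011

11011


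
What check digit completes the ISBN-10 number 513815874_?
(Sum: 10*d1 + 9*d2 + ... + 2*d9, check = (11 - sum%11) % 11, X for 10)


Weighted sum: 231
231 mod 11 = 0

Check digit: 0


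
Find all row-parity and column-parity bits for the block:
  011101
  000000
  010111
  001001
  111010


Row parities: 00000
Column parities: 111001

Row P: 00000, Col P: 111001, Corner: 0


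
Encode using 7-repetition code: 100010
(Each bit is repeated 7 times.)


Each bit -> 7 copies

111111100000000000000000000011111110000000


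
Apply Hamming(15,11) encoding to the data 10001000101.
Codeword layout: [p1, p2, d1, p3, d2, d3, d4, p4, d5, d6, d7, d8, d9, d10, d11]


Parity bits: p1=0, p2=0, p3=0, p4=1

001000011000101


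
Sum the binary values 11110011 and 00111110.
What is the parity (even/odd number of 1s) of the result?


11110011 = 243
00111110 = 62
Sum = 305 = 100110001
1s count = 4

even parity (4 ones in 100110001)


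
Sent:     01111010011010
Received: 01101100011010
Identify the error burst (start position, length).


XOR: 00010110000000

Burst at position 3, length 4


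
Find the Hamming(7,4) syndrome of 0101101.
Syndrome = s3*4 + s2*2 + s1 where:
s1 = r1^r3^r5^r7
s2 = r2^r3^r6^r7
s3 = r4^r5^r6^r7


s1=0, s2=0, s3=1

Syndrome = 4 (error at position 4)


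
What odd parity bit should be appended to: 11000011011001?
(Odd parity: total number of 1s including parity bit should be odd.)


Number of 1s in data: 7
Parity bit: 0

0


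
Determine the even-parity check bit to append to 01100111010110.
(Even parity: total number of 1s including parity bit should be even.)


Number of 1s in data: 8
Parity bit: 0

0


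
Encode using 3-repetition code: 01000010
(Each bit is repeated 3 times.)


Each bit -> 3 copies

000111000000000000111000


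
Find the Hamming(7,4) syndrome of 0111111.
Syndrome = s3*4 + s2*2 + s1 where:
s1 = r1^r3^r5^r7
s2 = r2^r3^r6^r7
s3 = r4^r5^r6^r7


s1=1, s2=0, s3=0

Syndrome = 1 (error at position 1)


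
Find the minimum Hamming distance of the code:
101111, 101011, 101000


Comparing all pairs, minimum distance: 1
Can detect 0 errors, correct 0 errors

1


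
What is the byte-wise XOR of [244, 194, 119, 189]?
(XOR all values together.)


XOR chain: 244 ^ 194 ^ 119 ^ 189 = 252

252


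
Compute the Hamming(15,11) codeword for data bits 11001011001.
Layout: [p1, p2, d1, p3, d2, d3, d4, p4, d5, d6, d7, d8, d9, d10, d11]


Parity bits: p1=1, p2=1, p3=1, p4=0

111110001011001


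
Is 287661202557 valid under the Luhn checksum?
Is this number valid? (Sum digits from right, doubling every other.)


Luhn sum = 48
48 mod 10 = 8

Invalid (Luhn sum mod 10 = 8)


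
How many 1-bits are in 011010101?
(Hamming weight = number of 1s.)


Counting 1s in 011010101

5


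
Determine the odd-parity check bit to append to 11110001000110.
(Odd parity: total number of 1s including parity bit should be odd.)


Number of 1s in data: 7
Parity bit: 0

0


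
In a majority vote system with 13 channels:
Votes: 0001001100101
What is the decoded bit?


Ones: 5 out of 13
Threshold: 7

0 (5/13 voted 1)


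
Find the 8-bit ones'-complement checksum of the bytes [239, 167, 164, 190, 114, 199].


Sum = 1073 mod 256 = 49
Complement = 206

206


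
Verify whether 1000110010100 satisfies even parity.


Number of 1s: 5

No, parity error (5 ones)


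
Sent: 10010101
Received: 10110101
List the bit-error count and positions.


XOR: 00100000

1 error(s) at position(s): 2


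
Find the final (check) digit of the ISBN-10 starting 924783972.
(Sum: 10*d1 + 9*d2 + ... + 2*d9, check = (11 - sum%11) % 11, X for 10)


Weighted sum: 313
313 mod 11 = 5

Check digit: 6


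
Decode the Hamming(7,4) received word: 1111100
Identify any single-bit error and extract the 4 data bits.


Syndrome = 1: error at position 1

Data: 1100 (corrected bit 1)


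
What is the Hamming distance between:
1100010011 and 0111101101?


XOR: 1011111110
Count of 1s: 8

8


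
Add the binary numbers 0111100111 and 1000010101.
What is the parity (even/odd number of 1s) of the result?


0111100111 = 487
1000010101 = 533
Sum = 1020 = 1111111100
1s count = 8

even parity (8 ones in 1111111100)


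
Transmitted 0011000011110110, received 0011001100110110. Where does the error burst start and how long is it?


XOR: 0000001111000000

Burst at position 6, length 4


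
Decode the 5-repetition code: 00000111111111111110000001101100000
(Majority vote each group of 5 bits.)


Groups: 00000, 11111, 11111, 11110, 00000, 11011, 00000
Majority votes: 0111010

0111010


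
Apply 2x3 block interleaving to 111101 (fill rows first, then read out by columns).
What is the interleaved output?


Matrix:
  111
  101
Read columns: 111011

111011


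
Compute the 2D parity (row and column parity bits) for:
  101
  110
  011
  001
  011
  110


Row parities: 000100
Column parities: 100

Row P: 000100, Col P: 100, Corner: 1


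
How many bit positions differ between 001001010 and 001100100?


XOR: 000101110
Count of 1s: 4

4


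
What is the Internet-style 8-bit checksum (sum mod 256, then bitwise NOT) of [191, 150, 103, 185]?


Sum = 629 mod 256 = 117
Complement = 138

138


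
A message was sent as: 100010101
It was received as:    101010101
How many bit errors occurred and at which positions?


XOR: 001000000

1 error(s) at position(s): 2


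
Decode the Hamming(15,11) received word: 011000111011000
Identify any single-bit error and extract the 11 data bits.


Syndrome = 0: no error detected

Data: 10011011000 (no errors)


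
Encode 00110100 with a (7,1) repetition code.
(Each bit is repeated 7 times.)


Each bit -> 7 copies

00000000000000111111111111110000000111111100000000000000


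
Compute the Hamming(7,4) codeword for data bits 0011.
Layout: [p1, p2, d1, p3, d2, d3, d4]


Parity bits: p1=1, p2=0, p3=0

1000011


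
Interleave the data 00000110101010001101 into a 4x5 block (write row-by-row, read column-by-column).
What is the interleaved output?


Matrix:
  00000
  11010
  10100
  01101
Read columns: 01100101001101000001

01100101001101000001


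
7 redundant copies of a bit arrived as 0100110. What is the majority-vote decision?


Ones: 3 out of 7
Threshold: 4

0 (3/7 voted 1)


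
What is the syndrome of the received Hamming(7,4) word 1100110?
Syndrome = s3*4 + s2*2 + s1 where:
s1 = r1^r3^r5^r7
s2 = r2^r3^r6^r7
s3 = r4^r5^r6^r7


s1=0, s2=0, s3=0

Syndrome = 0 (no error)


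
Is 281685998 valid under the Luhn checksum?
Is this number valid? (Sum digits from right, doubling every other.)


Luhn sum = 48
48 mod 10 = 8

Invalid (Luhn sum mod 10 = 8)


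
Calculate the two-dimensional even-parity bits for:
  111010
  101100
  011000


Row parities: 010
Column parities: 001110

Row P: 010, Col P: 001110, Corner: 1


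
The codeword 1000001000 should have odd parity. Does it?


Number of 1s: 2

No, parity error (2 ones)


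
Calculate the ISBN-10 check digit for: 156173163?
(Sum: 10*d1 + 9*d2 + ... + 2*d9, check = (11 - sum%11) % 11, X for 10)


Weighted sum: 195
195 mod 11 = 8

Check digit: 3


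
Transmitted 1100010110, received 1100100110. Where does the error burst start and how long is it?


XOR: 0000110000

Burst at position 4, length 2


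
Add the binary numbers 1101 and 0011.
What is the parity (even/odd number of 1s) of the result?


1101 = 13
0011 = 3
Sum = 16 = 10000
1s count = 1

odd parity (1 ones in 10000)


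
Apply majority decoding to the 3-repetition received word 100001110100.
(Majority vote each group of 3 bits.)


Groups: 100, 001, 110, 100
Majority votes: 0010

0010


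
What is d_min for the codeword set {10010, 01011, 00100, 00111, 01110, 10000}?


Comparing all pairs, minimum distance: 1
Can detect 0 errors, correct 0 errors

1


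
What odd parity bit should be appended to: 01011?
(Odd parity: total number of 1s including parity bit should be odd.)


Number of 1s in data: 3
Parity bit: 0

0


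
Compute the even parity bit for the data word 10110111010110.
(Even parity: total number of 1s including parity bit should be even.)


Number of 1s in data: 9
Parity bit: 1

1


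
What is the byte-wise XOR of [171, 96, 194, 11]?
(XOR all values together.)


XOR chain: 171 ^ 96 ^ 194 ^ 11 = 2

2


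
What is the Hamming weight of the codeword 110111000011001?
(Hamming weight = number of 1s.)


Counting 1s in 110111000011001

8


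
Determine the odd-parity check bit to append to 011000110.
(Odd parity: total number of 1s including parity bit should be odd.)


Number of 1s in data: 4
Parity bit: 1

1


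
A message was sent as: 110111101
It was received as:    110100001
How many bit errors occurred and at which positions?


XOR: 000011100

3 error(s) at position(s): 4, 5, 6
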